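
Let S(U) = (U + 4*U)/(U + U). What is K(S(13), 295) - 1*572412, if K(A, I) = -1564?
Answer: -573976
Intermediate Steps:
S(U) = 5/2 (S(U) = (5*U)/((2*U)) = (5*U)*(1/(2*U)) = 5/2)
K(S(13), 295) - 1*572412 = -1564 - 1*572412 = -1564 - 572412 = -573976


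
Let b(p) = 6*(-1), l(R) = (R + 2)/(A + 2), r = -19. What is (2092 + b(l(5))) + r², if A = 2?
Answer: 2447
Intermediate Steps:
l(R) = ½ + R/4 (l(R) = (R + 2)/(2 + 2) = (2 + R)/4 = (2 + R)*(¼) = ½ + R/4)
b(p) = -6
(2092 + b(l(5))) + r² = (2092 - 6) + (-19)² = 2086 + 361 = 2447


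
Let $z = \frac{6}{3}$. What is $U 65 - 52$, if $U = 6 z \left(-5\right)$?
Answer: $-3952$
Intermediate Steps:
$z = 2$ ($z = 6 \cdot \frac{1}{3} = 2$)
$U = -60$ ($U = 6 \cdot 2 \left(-5\right) = 12 \left(-5\right) = -60$)
$U 65 - 52 = \left(-60\right) 65 - 52 = -3900 - 52 = -3952$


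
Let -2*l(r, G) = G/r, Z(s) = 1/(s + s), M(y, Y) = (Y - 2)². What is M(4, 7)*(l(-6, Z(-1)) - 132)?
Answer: -79225/24 ≈ -3301.0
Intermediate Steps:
M(y, Y) = (-2 + Y)²
Z(s) = 1/(2*s)
l(r, G) = -G/(2*r)
M(4, 7)*(l(-6, Z(-1)) - 132) = (-2 + 7)²*(-½*(½)/(-1)/(-6) - 132) = 5²*(-½*(½)*(-1)*(-⅙) - 132) = 25*(-½*(-½)*(-⅙) - 132) = 25*(-1/24 - 132) = 25*(-3169/24) = -79225/24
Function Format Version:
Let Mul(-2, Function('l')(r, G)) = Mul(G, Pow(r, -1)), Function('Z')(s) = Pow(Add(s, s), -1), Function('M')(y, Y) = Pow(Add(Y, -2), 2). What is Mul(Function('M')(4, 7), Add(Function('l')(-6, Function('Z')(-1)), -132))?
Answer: Rational(-79225, 24) ≈ -3301.0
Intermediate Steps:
Function('M')(y, Y) = Pow(Add(-2, Y), 2)
Function('Z')(s) = Mul(Rational(1, 2), Pow(s, -1)) (Function('Z')(s) = Pow(Mul(2, s), -1) = Mul(Rational(1, 2), Pow(s, -1)))
Function('l')(r, G) = Mul(Rational(-1, 2), G, Pow(r, -1)) (Function('l')(r, G) = Mul(Rational(-1, 2), Mul(G, Pow(r, -1))) = Mul(Rational(-1, 2), G, Pow(r, -1)))
Mul(Function('M')(4, 7), Add(Function('l')(-6, Function('Z')(-1)), -132)) = Mul(Pow(Add(-2, 7), 2), Add(Mul(Rational(-1, 2), Mul(Rational(1, 2), Pow(-1, -1)), Pow(-6, -1)), -132)) = Mul(Pow(5, 2), Add(Mul(Rational(-1, 2), Mul(Rational(1, 2), -1), Rational(-1, 6)), -132)) = Mul(25, Add(Mul(Rational(-1, 2), Rational(-1, 2), Rational(-1, 6)), -132)) = Mul(25, Add(Rational(-1, 24), -132)) = Mul(25, Rational(-3169, 24)) = Rational(-79225, 24)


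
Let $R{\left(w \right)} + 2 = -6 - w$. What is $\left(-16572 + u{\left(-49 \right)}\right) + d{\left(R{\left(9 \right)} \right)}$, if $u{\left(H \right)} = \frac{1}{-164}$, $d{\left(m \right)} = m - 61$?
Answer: $- \frac{2730601}{164} \approx -16650.0$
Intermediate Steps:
$R{\left(w \right)} = -8 - w$ ($R{\left(w \right)} = -2 - \left(6 + w\right) = -8 - w$)
$d{\left(m \right)} = -61 + m$ ($d{\left(m \right)} = m - 61 = -61 + m$)
$u{\left(H \right)} = - \frac{1}{164}$
$\left(-16572 + u{\left(-49 \right)}\right) + d{\left(R{\left(9 \right)} \right)} = \left(-16572 - \frac{1}{164}\right) - 78 = - \frac{2717809}{164} - 78 = - \frac{2730601}{164}$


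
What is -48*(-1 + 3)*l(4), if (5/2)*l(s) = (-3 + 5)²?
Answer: -768/5 ≈ -153.60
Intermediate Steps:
l(s) = 8/5 (l(s) = 2*(-3 + 5)²/5 = (⅖)*2² = (⅖)*4 = 8/5)
-48*(-1 + 3)*l(4) = -48*(-1 + 3)*8/5 = -96*8/5 = -48*16/5 = -768/5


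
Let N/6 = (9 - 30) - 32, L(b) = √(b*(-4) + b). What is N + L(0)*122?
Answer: -318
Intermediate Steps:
L(b) = √3*√(-b) (L(b) = √(-4*b + b) = √(-3*b) = √3*√(-b))
N = -318 (N = 6*((9 - 30) - 32) = 6*(-21 - 32) = 6*(-53) = -318)
N + L(0)*122 = -318 + (√3*√(-1*0))*122 = -318 + (√3*√0)*122 = -318 + (√3*0)*122 = -318 + 0*122 = -318 + 0 = -318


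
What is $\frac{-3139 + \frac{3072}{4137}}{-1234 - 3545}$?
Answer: $\frac{4327657}{6590241} \approx 0.65668$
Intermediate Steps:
$\frac{-3139 + \frac{3072}{4137}}{-1234 - 3545} = \frac{-3139 + 3072 \cdot \frac{1}{4137}}{-4779} = \left(-3139 + \frac{1024}{1379}\right) \left(- \frac{1}{4779}\right) = \left(- \frac{4327657}{1379}\right) \left(- \frac{1}{4779}\right) = \frac{4327657}{6590241}$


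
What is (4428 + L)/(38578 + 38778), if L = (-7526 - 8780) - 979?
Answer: -12857/77356 ≈ -0.16621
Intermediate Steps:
L = -17285 (L = -16306 - 979 = -17285)
(4428 + L)/(38578 + 38778) = (4428 - 17285)/(38578 + 38778) = -12857/77356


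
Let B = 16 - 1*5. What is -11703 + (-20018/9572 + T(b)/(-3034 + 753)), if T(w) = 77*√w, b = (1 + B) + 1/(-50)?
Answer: -56020567/4786 - 77*√1198/22810 ≈ -11705.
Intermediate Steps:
B = 11 (B = 16 - 5 = 11)
b = 599/50 (b = (1 + 11) + 1/(-50) = 12 - 1/50 = 599/50 ≈ 11.980)
-11703 + (-20018/9572 + T(b)/(-3034 + 753)) = -11703 + (-20018/9572 + (77*√(599/50))/(-3034 + 753)) = -11703 + (-20018*1/9572 + (77*(√1198/10))/(-2281)) = -11703 + (-10009/4786 + (77*√1198/10)*(-1/2281)) = -11703 + (-10009/4786 - 77*√1198/22810) = -56020567/4786 - 77*√1198/22810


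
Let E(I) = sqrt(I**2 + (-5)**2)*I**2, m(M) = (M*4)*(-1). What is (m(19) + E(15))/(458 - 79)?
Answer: -76/379 + 1125*sqrt(10)/379 ≈ 9.1862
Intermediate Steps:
m(M) = -4*M (m(M) = (4*M)*(-1) = -4*M)
E(I) = I**2*sqrt(25 + I**2) (E(I) = sqrt(I**2 + 25)*I**2 = sqrt(25 + I**2)*I**2 = I**2*sqrt(25 + I**2))
(m(19) + E(15))/(458 - 79) = (-4*19 + 15**2*sqrt(25 + 15**2))/(458 - 79) = (-76 + 225*sqrt(25 + 225))/379 = (-76 + 225*sqrt(250))*(1/379) = (-76 + 225*(5*sqrt(10)))*(1/379) = (-76 + 1125*sqrt(10))*(1/379) = -76/379 + 1125*sqrt(10)/379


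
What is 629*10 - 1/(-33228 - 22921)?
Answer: 353177211/56149 ≈ 6290.0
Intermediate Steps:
629*10 - 1/(-33228 - 22921) = 6290 - 1/(-56149) = 6290 - 1*(-1/56149) = 6290 + 1/56149 = 353177211/56149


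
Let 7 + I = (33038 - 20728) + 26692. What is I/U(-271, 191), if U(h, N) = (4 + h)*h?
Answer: 38995/72357 ≈ 0.53893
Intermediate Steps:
U(h, N) = h*(4 + h)
I = 38995 (I = -7 + ((33038 - 20728) + 26692) = -7 + (12310 + 26692) = -7 + 39002 = 38995)
I/U(-271, 191) = 38995/((-271*(4 - 271))) = 38995/((-271*(-267))) = 38995/72357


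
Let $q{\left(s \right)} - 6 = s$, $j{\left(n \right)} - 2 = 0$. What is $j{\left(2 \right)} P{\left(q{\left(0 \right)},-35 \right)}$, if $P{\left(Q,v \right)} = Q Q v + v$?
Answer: $-2590$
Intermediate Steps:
$j{\left(n \right)} = 2$ ($j{\left(n \right)} = 2 + 0 = 2$)
$q{\left(s \right)} = 6 + s$
$P{\left(Q,v \right)} = v + v Q^{2}$ ($P{\left(Q,v \right)} = Q^{2} v + v = v Q^{2} + v = v + v Q^{2}$)
$j{\left(2 \right)} P{\left(q{\left(0 \right)},-35 \right)} = 2 \left(- 35 \left(1 + \left(6 + 0\right)^{2}\right)\right) = 2 \left(- 35 \left(1 + 6^{2}\right)\right) = 2 \left(- 35 \left(1 + 36\right)\right) = 2 \left(\left(-35\right) 37\right) = 2 \left(-1295\right) = -2590$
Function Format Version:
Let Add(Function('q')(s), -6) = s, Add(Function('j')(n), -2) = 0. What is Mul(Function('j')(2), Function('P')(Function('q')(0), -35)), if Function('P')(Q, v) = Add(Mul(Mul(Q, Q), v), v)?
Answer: -2590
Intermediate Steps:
Function('j')(n) = 2 (Function('j')(n) = Add(2, 0) = 2)
Function('q')(s) = Add(6, s)
Function('P')(Q, v) = Add(v, Mul(v, Pow(Q, 2))) (Function('P')(Q, v) = Add(Mul(Pow(Q, 2), v), v) = Add(Mul(v, Pow(Q, 2)), v) = Add(v, Mul(v, Pow(Q, 2))))
Mul(Function('j')(2), Function('P')(Function('q')(0), -35)) = Mul(2, Mul(-35, Add(1, Pow(Add(6, 0), 2)))) = Mul(2, Mul(-35, Add(1, Pow(6, 2)))) = Mul(2, Mul(-35, Add(1, 36))) = Mul(2, Mul(-35, 37)) = Mul(2, -1295) = -2590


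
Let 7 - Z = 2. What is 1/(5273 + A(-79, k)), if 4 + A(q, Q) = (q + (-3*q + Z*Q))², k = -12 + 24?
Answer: 1/52793 ≈ 1.8942e-5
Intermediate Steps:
k = 12
Z = 5 (Z = 7 - 1*2 = 7 - 2 = 5)
A(q, Q) = -4 + (-2*q + 5*Q)² (A(q, Q) = -4 + (q + (-3*q + 5*Q))² = -4 + (-2*q + 5*Q)²)
1/(5273 + A(-79, k)) = 1/(5273 + (-4 + (-2*(-79) + 5*12)²)) = 1/(5273 + (-4 + (158 + 60)²)) = 1/(5273 + (-4 + 218²)) = 1/(5273 + (-4 + 47524)) = 1/(5273 + 47520) = 1/52793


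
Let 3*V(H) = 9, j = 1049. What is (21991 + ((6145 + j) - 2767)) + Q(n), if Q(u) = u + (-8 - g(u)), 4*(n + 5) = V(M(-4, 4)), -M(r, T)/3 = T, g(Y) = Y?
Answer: 26410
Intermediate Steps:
M(r, T) = -3*T
V(H) = 3 (V(H) = (⅓)*9 = 3)
n = -17/4 (n = -5 + (¼)*3 = -5 + ¾ = -17/4 ≈ -4.2500)
Q(u) = -8 (Q(u) = u + (-8 - u) = -8)
(21991 + ((6145 + j) - 2767)) + Q(n) = (21991 + ((6145 + 1049) - 2767)) - 8 = (21991 + (7194 - 2767)) - 8 = (21991 + 4427) - 8 = 26418 - 8 = 26410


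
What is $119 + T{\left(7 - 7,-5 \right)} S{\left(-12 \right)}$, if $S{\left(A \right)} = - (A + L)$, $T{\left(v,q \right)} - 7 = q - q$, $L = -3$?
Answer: $224$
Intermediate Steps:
$T{\left(v,q \right)} = 7$ ($T{\left(v,q \right)} = 7 + \left(q - q\right) = 7 + 0 = 7$)
$S{\left(A \right)} = 3 - A$ ($S{\left(A \right)} = - (A - 3) = - (-3 + A) = 3 - A$)
$119 + T{\left(7 - 7,-5 \right)} S{\left(-12 \right)} = 119 + 7 \left(3 - -12\right) = 119 + 7 \left(3 + 12\right) = 119 + 7 \cdot 15 = 119 + 105 = 224$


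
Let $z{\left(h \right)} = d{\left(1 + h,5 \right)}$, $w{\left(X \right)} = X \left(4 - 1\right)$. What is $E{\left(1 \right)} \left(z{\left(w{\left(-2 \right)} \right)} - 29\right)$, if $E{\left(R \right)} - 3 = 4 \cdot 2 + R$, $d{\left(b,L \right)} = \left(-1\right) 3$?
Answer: $-384$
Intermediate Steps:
$w{\left(X \right)} = 3 X$ ($w{\left(X \right)} = X \left(4 - 1\right) = X 3 = 3 X$)
$d{\left(b,L \right)} = -3$
$E{\left(R \right)} = 11 + R$ ($E{\left(R \right)} = 3 + \left(4 \cdot 2 + R\right) = 3 + \left(8 + R\right) = 11 + R$)
$z{\left(h \right)} = -3$
$E{\left(1 \right)} \left(z{\left(w{\left(-2 \right)} \right)} - 29\right) = \left(11 + 1\right) \left(-3 - 29\right) = 12 \left(-32\right) = -384$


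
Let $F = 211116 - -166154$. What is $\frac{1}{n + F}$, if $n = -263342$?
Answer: $\frac{1}{113928} \approx 8.7775 \cdot 10^{-6}$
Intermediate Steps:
$F = 377270$ ($F = 211116 + 166154 = 377270$)
$\frac{1}{n + F} = \frac{1}{-263342 + 377270} = \frac{1}{113928}$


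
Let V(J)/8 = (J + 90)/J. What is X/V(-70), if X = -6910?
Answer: 24185/8 ≈ 3023.1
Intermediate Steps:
V(J) = 8*(90 + J)/J (V(J) = 8*((J + 90)/J) = 8*((90 + J)/J) = 8*(90 + J)/J)
X/V(-70) = -6910/(8 + 720/(-70)) = -6910/(8 + 720*(-1/70)) = -6910/(8 - 72/7) = -6910/(-16/7) = -6910*(-7/16) = 24185/8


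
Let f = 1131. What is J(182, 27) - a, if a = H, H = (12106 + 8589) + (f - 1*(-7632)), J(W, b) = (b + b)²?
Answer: -26542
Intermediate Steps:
J(W, b) = 4*b² (J(W, b) = (2*b)² = 4*b²)
H = 29458 (H = (12106 + 8589) + (1131 - 1*(-7632)) = 20695 + (1131 + 7632) = 20695 + 8763 = 29458)
a = 29458
J(182, 27) - a = 4*27² - 1*29458 = 4*729 - 29458 = 2916 - 29458 = -26542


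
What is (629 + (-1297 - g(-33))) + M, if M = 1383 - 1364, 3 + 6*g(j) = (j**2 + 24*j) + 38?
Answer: -2113/3 ≈ -704.33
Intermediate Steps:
g(j) = 35/6 + 4*j + j**2/6 (g(j) = -1/2 + ((j**2 + 24*j) + 38)/6 = -1/2 + (38 + j**2 + 24*j)/6 = -1/2 + (19/3 + 4*j + j**2/6) = 35/6 + 4*j + j**2/6)
M = 19
(629 + (-1297 - g(-33))) + M = (629 + (-1297 - (35/6 + 4*(-33) + (1/6)*(-33)**2))) + 19 = (629 + (-1297 - (35/6 - 132 + (1/6)*1089))) + 19 = (629 + (-1297 - (35/6 - 132 + 363/2))) + 19 = (629 + (-1297 - 1*166/3)) + 19 = (629 + (-1297 - 166/3)) + 19 = (629 - 4057/3) + 19 = -2170/3 + 19 = -2113/3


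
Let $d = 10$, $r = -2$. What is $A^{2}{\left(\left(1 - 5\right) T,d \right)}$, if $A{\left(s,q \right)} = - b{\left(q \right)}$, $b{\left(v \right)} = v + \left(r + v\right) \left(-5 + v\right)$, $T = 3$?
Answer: $2500$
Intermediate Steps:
$b{\left(v \right)} = v + \left(-5 + v\right) \left(-2 + v\right)$ ($b{\left(v \right)} = v + \left(-2 + v\right) \left(-5 + v\right) = v + \left(-5 + v\right) \left(-2 + v\right)$)
$A{\left(s,q \right)} = -10 - q^{2} + 6 q$ ($A{\left(s,q \right)} = - (10 + q^{2} - 6 q) = -10 - q^{2} + 6 q$)
$A^{2}{\left(\left(1 - 5\right) T,d \right)} = \left(-10 - 10^{2} + 6 \cdot 10\right)^{2} = \left(-10 - 100 + 60\right)^{2} = \left(-50\right)^{2} = 2500$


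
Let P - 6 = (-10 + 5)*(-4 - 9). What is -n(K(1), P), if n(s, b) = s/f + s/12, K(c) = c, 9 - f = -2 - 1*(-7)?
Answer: -1/3 ≈ -0.33333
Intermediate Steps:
P = 71 (P = 6 + (-10 + 5)*(-4 - 9) = 6 - 5*(-13) = 6 + 65 = 71)
f = 4 (f = 9 - (-2 - 1*(-7)) = 9 - (-2 + 7) = 9 - 1*5 = 9 - 5 = 4)
n(s, b) = s/3 (n(s, b) = s/4 + s/12 = s/3)
-n(K(1), P) = -1/3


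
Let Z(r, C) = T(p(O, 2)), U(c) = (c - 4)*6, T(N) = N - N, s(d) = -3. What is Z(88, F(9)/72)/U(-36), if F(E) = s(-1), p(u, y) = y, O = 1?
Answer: 0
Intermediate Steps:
F(E) = -3
T(N) = 0
U(c) = -24 + 6*c (U(c) = (-4 + c)*6 = -24 + 6*c)
Z(r, C) = 0
Z(88, F(9)/72)/U(-36) = 0/(-24 + 6*(-36)) = 0/(-24 - 216) = 0/(-240) = 0*(-1/240) = 0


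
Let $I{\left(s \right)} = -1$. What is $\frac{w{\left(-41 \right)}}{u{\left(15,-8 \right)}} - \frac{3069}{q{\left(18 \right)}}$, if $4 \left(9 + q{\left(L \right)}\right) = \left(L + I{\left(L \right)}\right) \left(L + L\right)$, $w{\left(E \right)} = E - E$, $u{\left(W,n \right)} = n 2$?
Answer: $- \frac{341}{16} \approx -21.313$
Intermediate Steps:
$u{\left(W,n \right)} = 2 n$
$w{\left(E \right)} = 0$
$q{\left(L \right)} = -9 + \frac{L \left(-1 + L\right)}{2}$ ($q{\left(L \right)} = -9 + \frac{\left(L - 1\right) \left(L + L\right)}{4} = -9 + \frac{\left(-1 + L\right) 2 L}{4} = -9 + \frac{2 L \left(-1 + L\right)}{4} = -9 + \frac{L \left(-1 + L\right)}{2}$)
$\frac{w{\left(-41 \right)}}{u{\left(15,-8 \right)}} - \frac{3069}{q{\left(18 \right)}} = \frac{0}{2 \left(-8\right)} - \frac{3069}{-9 + \frac{18^{2}}{2} - 9} = \frac{0}{-16} - \frac{3069}{-9 + \frac{1}{2} \cdot 324 - 9} = 0 \left(- \frac{1}{16}\right) - \frac{3069}{-9 + 162 - 9} = 0 - \frac{3069}{144} = 0 - \frac{341}{16} = - \frac{341}{16}$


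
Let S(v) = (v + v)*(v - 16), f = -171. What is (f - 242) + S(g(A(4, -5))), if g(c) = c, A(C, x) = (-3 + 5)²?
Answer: -509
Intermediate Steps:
A(C, x) = 4 (A(C, x) = 2² = 4)
S(v) = 2*v*(-16 + v) (S(v) = (2*v)*(-16 + v) = 2*v*(-16 + v))
(f - 242) + S(g(A(4, -5))) = (-171 - 242) + 2*4*(-16 + 4) = -413 + 2*4*(-12) = -413 - 96 = -509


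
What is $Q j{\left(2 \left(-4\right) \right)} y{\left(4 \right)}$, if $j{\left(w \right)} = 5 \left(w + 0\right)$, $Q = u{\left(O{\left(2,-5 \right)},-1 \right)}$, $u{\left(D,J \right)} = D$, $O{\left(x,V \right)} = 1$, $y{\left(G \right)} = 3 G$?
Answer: $-480$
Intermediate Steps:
$Q = 1$
$j{\left(w \right)} = 5 w$
$Q j{\left(2 \left(-4\right) \right)} y{\left(4 \right)} = 1 \cdot 5 \cdot 2 \left(-4\right) 3 \cdot 4 = 1 \cdot 5 \left(-8\right) 12 = 1 \left(-40\right) 12 = \left(-40\right) 12 = -480$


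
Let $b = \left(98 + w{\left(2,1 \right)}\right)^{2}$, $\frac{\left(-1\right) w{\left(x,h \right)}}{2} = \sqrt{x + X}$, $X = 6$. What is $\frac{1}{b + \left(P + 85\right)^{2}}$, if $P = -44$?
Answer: $\frac{11317}{126845177} + \frac{784 \sqrt{2}}{126845177} \approx 9.796 \cdot 10^{-5}$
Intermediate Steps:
$w{\left(x,h \right)} = - 2 \sqrt{6 + x}$ ($w{\left(x,h \right)} = - 2 \sqrt{x + 6} = - 2 \sqrt{6 + x}$)
$b = \left(98 - 4 \sqrt{2}\right)^{2}$ ($b = \left(98 - 2 \sqrt{6 + 2}\right)^{2} = \left(98 - 2 \sqrt{8}\right)^{2} = \left(98 - 2 \cdot 2 \sqrt{2}\right)^{2} = \left(98 - 4 \sqrt{2}\right)^{2} \approx 8527.3$)
$\frac{1}{b + \left(P + 85\right)^{2}} = \frac{1}{\left(9636 - 784 \sqrt{2}\right) + \left(-44 + 85\right)^{2}} = \frac{1}{\left(9636 - 784 \sqrt{2}\right) + 41^{2}} = \frac{1}{\left(9636 - 784 \sqrt{2}\right) + 1681} = \frac{1}{11317 - 784 \sqrt{2}}$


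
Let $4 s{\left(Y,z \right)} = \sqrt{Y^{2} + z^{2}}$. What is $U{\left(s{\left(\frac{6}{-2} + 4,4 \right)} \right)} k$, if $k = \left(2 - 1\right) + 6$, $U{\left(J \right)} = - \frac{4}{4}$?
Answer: $-7$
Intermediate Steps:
$s{\left(Y,z \right)} = \frac{\sqrt{Y^{2} + z^{2}}}{4}$
$U{\left(J \right)} = -1$ ($U{\left(J \right)} = \left(-4\right) \frac{1}{4} = -1$)
$k = 7$ ($k = 1 + 6 = 7$)
$U{\left(s{\left(\frac{6}{-2} + 4,4 \right)} \right)} k = \left(-1\right) 7 = -7$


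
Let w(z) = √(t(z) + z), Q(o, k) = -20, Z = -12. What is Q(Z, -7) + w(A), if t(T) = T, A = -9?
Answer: -20 + 3*I*√2 ≈ -20.0 + 4.2426*I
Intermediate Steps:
w(z) = √2*√z (w(z) = √(z + z) = √(2*z) = √2*√z)
Q(Z, -7) + w(A) = -20 + √2*√(-9) = -20 + √2*(3*I) = -20 + 3*I*√2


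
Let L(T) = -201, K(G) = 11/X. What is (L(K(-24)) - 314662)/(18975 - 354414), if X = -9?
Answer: 314863/335439 ≈ 0.93866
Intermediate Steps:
K(G) = -11/9 (K(G) = 11/(-9) = 11*(-⅑) = -11/9)
(L(K(-24)) - 314662)/(18975 - 354414) = (-201 - 314662)/(18975 - 354414) = -314863/(-335439) = -314863*(-1/335439) = 314863/335439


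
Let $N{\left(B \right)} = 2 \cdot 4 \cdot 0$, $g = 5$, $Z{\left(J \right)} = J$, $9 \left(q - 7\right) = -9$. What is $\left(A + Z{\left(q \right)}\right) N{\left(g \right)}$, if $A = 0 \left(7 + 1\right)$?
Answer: $0$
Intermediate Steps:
$A = 0$ ($A = 0 \cdot 8 = 0$)
$q = 6$ ($q = 7 + \frac{1}{9} \left(-9\right) = 7 - 1 = 6$)
$N{\left(B \right)} = 0$ ($N{\left(B \right)} = 8 \cdot 0 = 0$)
$\left(A + Z{\left(q \right)}\right) N{\left(g \right)} = \left(0 + 6\right) 0 = 6 \cdot 0 = 0$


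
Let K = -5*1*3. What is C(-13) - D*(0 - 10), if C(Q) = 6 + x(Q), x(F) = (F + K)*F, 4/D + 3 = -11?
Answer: 2570/7 ≈ 367.14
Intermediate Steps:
K = -15 (K = -5*3 = -15)
D = -2/7 (D = 4/(-3 - 11) = 4/(-14) = 4*(-1/14) = -2/7 ≈ -0.28571)
x(F) = F*(-15 + F) (x(F) = (F - 15)*F = (-15 + F)*F = F*(-15 + F))
C(Q) = 6 + Q*(-15 + Q)
C(-13) - D*(0 - 10) = (6 - 13*(-15 - 13)) - (-2)*(0 - 10)/7 = (6 - 13*(-28)) - (-2)*(-10)/7 = (6 + 364) - 1*20/7 = 370 - 20/7 = 2570/7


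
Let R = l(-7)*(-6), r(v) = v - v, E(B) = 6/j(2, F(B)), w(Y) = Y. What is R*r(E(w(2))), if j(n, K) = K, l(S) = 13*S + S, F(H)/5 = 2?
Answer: 0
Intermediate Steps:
F(H) = 10 (F(H) = 5*2 = 10)
l(S) = 14*S
E(B) = 3/5 (E(B) = 6/10 = 6*(1/10) = 3/5)
r(v) = 0
R = 588 (R = (14*(-7))*(-6) = -98*(-6) = 588)
R*r(E(w(2))) = 588*0 = 0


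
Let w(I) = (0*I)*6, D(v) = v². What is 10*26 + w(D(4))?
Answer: 260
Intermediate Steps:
w(I) = 0 (w(I) = 0*6 = 0)
10*26 + w(D(4)) = 10*26 + 0 = 260 + 0 = 260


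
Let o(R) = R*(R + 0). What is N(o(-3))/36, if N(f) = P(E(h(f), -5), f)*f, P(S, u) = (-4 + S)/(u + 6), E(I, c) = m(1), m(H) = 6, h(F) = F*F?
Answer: 1/30 ≈ 0.033333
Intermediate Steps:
h(F) = F²
E(I, c) = 6
P(S, u) = (-4 + S)/(6 + u)
o(R) = R² (o(R) = R*R = R²)
N(f) = 2*f/(6 + f) (N(f) = ((-4 + 6)/(6 + f))*f = (2/(6 + f))*f = 2*f/(6 + f))
N(o(-3))/36 = (2*(-3)²/(6 + (-3)²))/36 = (2*9/(6 + 9))*(1/36) = (2*9/15)*(1/36) = (2*9*(1/15))*(1/36) = (6/5)*(1/36) = 1/30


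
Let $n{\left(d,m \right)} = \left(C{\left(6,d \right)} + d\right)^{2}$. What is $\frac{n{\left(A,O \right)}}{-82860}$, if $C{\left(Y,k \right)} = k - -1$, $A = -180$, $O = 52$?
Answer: $- \frac{128881}{82860} \approx -1.5554$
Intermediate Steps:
$C{\left(Y,k \right)} = 1 + k$ ($C{\left(Y,k \right)} = k + 1 = 1 + k$)
$n{\left(d,m \right)} = \left(1 + 2 d\right)^{2}$ ($n{\left(d,m \right)} = \left(\left(1 + d\right) + d\right)^{2} = \left(1 + 2 d\right)^{2}$)
$\frac{n{\left(A,O \right)}}{-82860} = \frac{\left(1 + 2 \left(-180\right)\right)^{2}}{-82860} = \left(1 - 360\right)^{2} \left(- \frac{1}{82860}\right) = \left(-359\right)^{2} \left(- \frac{1}{82860}\right) = 128881 \left(- \frac{1}{82860}\right) = - \frac{128881}{82860}$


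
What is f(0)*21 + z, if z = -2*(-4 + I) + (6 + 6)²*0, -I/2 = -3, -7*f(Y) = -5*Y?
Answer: -4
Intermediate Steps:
f(Y) = 5*Y/7 (f(Y) = -(-5)*Y/7 = 5*Y/7)
I = 6 (I = -2*(-3) = 6)
z = -4 (z = -2*(-4 + 6) + (6 + 6)²*0 = -2*2 + 12²*0 = -4 + 144*0 = -4 + 0 = -4)
f(0)*21 + z = ((5/7)*0)*21 - 4 = 0*21 - 4 = 0 - 4 = -4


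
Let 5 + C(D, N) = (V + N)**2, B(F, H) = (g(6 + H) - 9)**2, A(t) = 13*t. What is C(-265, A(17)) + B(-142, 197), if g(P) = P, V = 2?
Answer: 87360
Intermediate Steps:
B(F, H) = (-3 + H)**2 (B(F, H) = ((6 + H) - 9)**2 = (-3 + H)**2)
C(D, N) = -5 + (2 + N)**2
C(-265, A(17)) + B(-142, 197) = (-5 + (2 + 13*17)**2) + (-3 + 197)**2 = (-5 + (2 + 221)**2) + 194**2 = (-5 + 223**2) + 37636 = (-5 + 49729) + 37636 = 49724 + 37636 = 87360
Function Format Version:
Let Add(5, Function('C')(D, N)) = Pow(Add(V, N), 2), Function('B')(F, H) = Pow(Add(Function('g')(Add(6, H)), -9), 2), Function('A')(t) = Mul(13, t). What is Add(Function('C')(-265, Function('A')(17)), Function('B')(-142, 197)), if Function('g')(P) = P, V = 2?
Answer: 87360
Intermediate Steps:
Function('B')(F, H) = Pow(Add(-3, H), 2) (Function('B')(F, H) = Pow(Add(Add(6, H), -9), 2) = Pow(Add(-3, H), 2))
Function('C')(D, N) = Add(-5, Pow(Add(2, N), 2))
Add(Function('C')(-265, Function('A')(17)), Function('B')(-142, 197)) = Add(Add(-5, Pow(Add(2, Mul(13, 17)), 2)), Pow(Add(-3, 197), 2)) = Add(Add(-5, Pow(Add(2, 221), 2)), Pow(194, 2)) = Add(Add(-5, Pow(223, 2)), 37636) = Add(Add(-5, 49729), 37636) = Add(49724, 37636) = 87360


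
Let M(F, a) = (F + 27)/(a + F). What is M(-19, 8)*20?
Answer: -160/11 ≈ -14.545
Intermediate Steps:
M(F, a) = (27 + F)/(F + a)
M(-19, 8)*20 = ((27 - 19)/(-19 + 8))*20 = (8/(-11))*20 = -1/11*8*20 = -8/11*20 = -160/11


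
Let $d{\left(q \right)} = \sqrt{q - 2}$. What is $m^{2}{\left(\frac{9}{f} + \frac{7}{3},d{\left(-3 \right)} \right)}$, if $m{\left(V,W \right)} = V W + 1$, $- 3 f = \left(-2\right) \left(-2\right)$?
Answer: $\frac{\left(12 - 53 i \sqrt{5}\right)^{2}}{144} \approx -96.535 - 19.752 i$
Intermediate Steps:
$f = - \frac{4}{3}$ ($f = - \frac{\left(-2\right) \left(-2\right)}{3} = \left(- \frac{1}{3}\right) 4 = - \frac{4}{3} \approx -1.3333$)
$d{\left(q \right)} = \sqrt{-2 + q}$
$m{\left(V,W \right)} = 1 + V W$
$m^{2}{\left(\frac{9}{f} + \frac{7}{3},d{\left(-3 \right)} \right)} = \left(1 + \left(\frac{9}{- \frac{4}{3}} + \frac{7}{3}\right) \sqrt{-2 - 3}\right)^{2} = \left(1 + \left(9 \left(- \frac{3}{4}\right) + 7 \cdot \frac{1}{3}\right) \sqrt{-5}\right)^{2} = \left(1 + \left(- \frac{27}{4} + \frac{7}{3}\right) i \sqrt{5}\right)^{2} = \left(1 - \frac{53 i \sqrt{5}}{12}\right)^{2}$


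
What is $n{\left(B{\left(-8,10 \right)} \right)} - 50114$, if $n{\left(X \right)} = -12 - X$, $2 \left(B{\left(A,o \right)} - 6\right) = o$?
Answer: $-50137$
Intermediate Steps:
$B{\left(A,o \right)} = 6 + \frac{o}{2}$
$n{\left(B{\left(-8,10 \right)} \right)} - 50114 = \left(-12 - \left(6 + \frac{1}{2} \cdot 10\right)\right) - 50114 = \left(-12 - \left(6 + 5\right)\right) - 50114 = \left(-12 - 11\right) - 50114 = -23 - 50114 = -50137$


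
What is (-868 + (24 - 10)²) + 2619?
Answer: 1947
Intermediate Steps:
(-868 + (24 - 10)²) + 2619 = (-868 + 14²) + 2619 = (-868 + 196) + 2619 = -672 + 2619 = 1947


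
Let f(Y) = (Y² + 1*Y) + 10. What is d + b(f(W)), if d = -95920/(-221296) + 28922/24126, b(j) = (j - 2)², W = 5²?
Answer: 72237437816068/166843353 ≈ 4.3297e+5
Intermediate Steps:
W = 25
f(Y) = 10 + Y + Y² (f(Y) = (Y² + Y) + 10 = (Y + Y²) + 10 = 10 + Y + Y²)
b(j) = (-2 + j)²
d = 272327776/166843353 (d = -95920*(-1/221296) + 28922*(1/24126) = 5995/13831 + 14461/12063 = 272327776/166843353 ≈ 1.6322)
d + b(f(W)) = 272327776/166843353 + (-2 + (10 + 25 + 25²))² = 272327776/166843353 + (-2 + (10 + 25 + 625))² = 272327776/166843353 + (-2 + 660)² = 272327776/166843353 + 658² = 272327776/166843353 + 432964 = 72237437816068/166843353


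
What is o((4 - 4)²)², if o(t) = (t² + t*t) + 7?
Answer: 49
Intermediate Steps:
o(t) = 7 + 2*t² (o(t) = (t² + t²) + 7 = 2*t² + 7 = 7 + 2*t²)
o((4 - 4)²)² = (7 + 2*((4 - 4)²)²)² = (7 + 2*(0²)²)² = (7 + 2*0²)² = (7 + 2*0)² = (7 + 0)² = 7² = 49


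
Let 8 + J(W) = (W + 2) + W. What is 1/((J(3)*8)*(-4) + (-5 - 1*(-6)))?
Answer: 1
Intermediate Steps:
J(W) = -6 + 2*W (J(W) = -8 + ((W + 2) + W) = -8 + ((2 + W) + W) = -8 + (2 + 2*W) = -6 + 2*W)
1/((J(3)*8)*(-4) + (-5 - 1*(-6))) = 1/(((-6 + 2*3)*8)*(-4) + (-5 - 1*(-6))) = 1/(((-6 + 6)*8)*(-4) + (-5 + 6)) = 1/((0*8)*(-4) + 1) = 1/(0*(-4) + 1) = 1/(0 + 1) = 1/1 = 1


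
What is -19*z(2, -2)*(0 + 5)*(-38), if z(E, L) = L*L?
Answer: 14440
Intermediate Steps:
z(E, L) = L**2
-19*z(2, -2)*(0 + 5)*(-38) = -19*(-2)**2*(0 + 5)*(-38) = -76*5*(-38) = -19*20*(-38) = -380*(-38) = 14440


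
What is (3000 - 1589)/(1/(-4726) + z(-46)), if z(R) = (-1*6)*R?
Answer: 6668386/1304375 ≈ 5.1123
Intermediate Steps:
z(R) = -6*R
(3000 - 1589)/(1/(-4726) + z(-46)) = (3000 - 1589)/(1/(-4726) - 6*(-46)) = 1411/(-1/4726 + 276) = 1411/(1304375/4726) = 1411*(4726/1304375) = 6668386/1304375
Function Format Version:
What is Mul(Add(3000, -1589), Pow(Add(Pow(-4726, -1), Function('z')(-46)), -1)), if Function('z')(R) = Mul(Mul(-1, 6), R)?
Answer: Rational(6668386, 1304375) ≈ 5.1123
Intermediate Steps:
Function('z')(R) = Mul(-6, R)
Mul(Add(3000, -1589), Pow(Add(Pow(-4726, -1), Function('z')(-46)), -1)) = Mul(Add(3000, -1589), Pow(Add(Pow(-4726, -1), Mul(-6, -46)), -1)) = Mul(1411, Pow(Add(Rational(-1, 4726), 276), -1)) = Mul(1411, Pow(Rational(1304375, 4726), -1)) = Mul(1411, Rational(4726, 1304375)) = Rational(6668386, 1304375)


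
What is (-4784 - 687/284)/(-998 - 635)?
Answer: 1359343/463772 ≈ 2.9311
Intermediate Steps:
(-4784 - 687/284)/(-998 - 635) = (-4784 - 687*1/284)/(-1633) = (-4784 - 687/284)*(-1/1633) = -1359343/284*(-1/1633) = 1359343/463772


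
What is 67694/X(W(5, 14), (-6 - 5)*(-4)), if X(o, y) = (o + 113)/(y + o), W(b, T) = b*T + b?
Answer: 4027793/94 ≈ 42849.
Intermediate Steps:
W(b, T) = b + T*b (W(b, T) = T*b + b = b + T*b)
X(o, y) = (113 + o)/(o + y)
67694/X(W(5, 14), (-6 - 5)*(-4)) = 67694/(((113 + 5*(1 + 14))/(5*(1 + 14) + (-6 - 5)*(-4)))) = 67694/(((113 + 5*15)/(5*15 - 11*(-4)))) = 67694/(((113 + 75)/(75 + 44))) = 67694/((188/119)) = 67694/(((1/119)*188)) = 67694/(188/119) = 67694*(119/188) = 4027793/94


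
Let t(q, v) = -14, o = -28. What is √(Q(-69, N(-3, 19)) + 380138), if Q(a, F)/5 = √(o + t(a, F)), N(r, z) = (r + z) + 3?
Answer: √(380138 + 5*I*√42) ≈ 616.55 + 0.026*I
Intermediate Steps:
N(r, z) = 3 + r + z
Q(a, F) = 5*I*√42 (Q(a, F) = 5*√(-28 - 14) = 5*√(-42) = 5*(I*√42) = 5*I*√42)
√(Q(-69, N(-3, 19)) + 380138) = √(5*I*√42 + 380138) = √(380138 + 5*I*√42)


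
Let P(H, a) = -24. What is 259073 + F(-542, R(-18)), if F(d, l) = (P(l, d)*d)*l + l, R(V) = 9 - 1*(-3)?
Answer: 415181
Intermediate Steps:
R(V) = 12 (R(V) = 9 + 3 = 12)
F(d, l) = l - 24*d*l (F(d, l) = (-24*d)*l + l = -24*d*l + l = l - 24*d*l)
259073 + F(-542, R(-18)) = 259073 + 12*(1 - 24*(-542)) = 259073 + 12*(1 + 13008) = 259073 + 12*13009 = 259073 + 156108 = 415181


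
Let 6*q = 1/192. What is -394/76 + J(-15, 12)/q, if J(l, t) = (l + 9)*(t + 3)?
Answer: -3940037/38 ≈ -1.0369e+5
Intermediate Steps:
J(l, t) = (3 + t)*(9 + l) (J(l, t) = (9 + l)*(3 + t) = (3 + t)*(9 + l))
q = 1/1152 (q = (1/6)/192 = (1/6)*(1/192) = 1/1152 ≈ 0.00086806)
-394/76 + J(-15, 12)/q = -394/76 + (27 + 3*(-15) + 9*12 - 15*12)/(1/1152) = -394*1/76 + (27 - 45 + 108 - 180)*1152 = -197/38 - 90*1152 = -197/38 - 103680 = -3940037/38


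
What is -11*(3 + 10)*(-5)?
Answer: 715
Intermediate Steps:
-11*(3 + 10)*(-5) = -11*13*(-5) = -143*(-5) = 715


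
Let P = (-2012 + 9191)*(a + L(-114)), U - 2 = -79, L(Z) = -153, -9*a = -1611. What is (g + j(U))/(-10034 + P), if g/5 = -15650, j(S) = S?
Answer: -78327/176620 ≈ -0.44348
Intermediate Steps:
a = 179 (a = -1/9*(-1611) = 179)
U = -77 (U = 2 - 79 = -77)
g = -78250 (g = 5*(-15650) = -78250)
P = 186654 (P = (-2012 + 9191)*(179 - 153) = 7179*26 = 186654)
(g + j(U))/(-10034 + P) = (-78250 - 77)/(-10034 + 186654) = -78327/176620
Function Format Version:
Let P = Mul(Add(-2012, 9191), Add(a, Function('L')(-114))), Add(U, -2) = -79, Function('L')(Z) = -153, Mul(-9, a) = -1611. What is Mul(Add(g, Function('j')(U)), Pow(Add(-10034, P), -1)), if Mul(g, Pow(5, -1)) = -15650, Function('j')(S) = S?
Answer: Rational(-78327, 176620) ≈ -0.44348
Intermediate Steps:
a = 179 (a = Mul(Rational(-1, 9), -1611) = 179)
U = -77 (U = Add(2, -79) = -77)
g = -78250 (g = Mul(5, -15650) = -78250)
P = 186654 (P = Mul(Add(-2012, 9191), Add(179, -153)) = Mul(7179, 26) = 186654)
Mul(Add(g, Function('j')(U)), Pow(Add(-10034, P), -1)) = Mul(Add(-78250, -77), Pow(Add(-10034, 186654), -1)) = Mul(-78327, Pow(176620, -1)) = Mul(-78327, Rational(1, 176620)) = Rational(-78327, 176620)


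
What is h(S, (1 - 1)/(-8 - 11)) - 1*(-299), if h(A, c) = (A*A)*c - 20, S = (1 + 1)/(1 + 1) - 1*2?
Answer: 279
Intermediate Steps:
S = -1 (S = 2/2 - 2 = 2*(½) - 2 = 1 - 2 = -1)
h(A, c) = -20 + c*A² (h(A, c) = A²*c - 20 = c*A² - 20 = -20 + c*A²)
h(S, (1 - 1)/(-8 - 11)) - 1*(-299) = (-20 + ((1 - 1)/(-8 - 11))*(-1)²) - 1*(-299) = (-20 + (0/(-19))*1) + 299 = (-20 + (0*(-1/19))*1) + 299 = (-20 + 0*1) + 299 = (-20 + 0) + 299 = -20 + 299 = 279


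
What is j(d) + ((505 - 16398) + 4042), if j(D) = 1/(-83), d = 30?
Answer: -983634/83 ≈ -11851.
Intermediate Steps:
j(D) = -1/83
j(d) + ((505 - 16398) + 4042) = -1/83 + ((505 - 16398) + 4042) = -1/83 + (-15893 + 4042) = -1/83 - 11851 = -983634/83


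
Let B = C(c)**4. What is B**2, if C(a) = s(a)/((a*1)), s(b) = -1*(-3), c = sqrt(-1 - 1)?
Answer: 6561/16 ≈ 410.06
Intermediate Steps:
c = I*sqrt(2) (c = sqrt(-2) = I*sqrt(2) ≈ 1.4142*I)
s(b) = 3
C(a) = 3/a (C(a) = 3/((a*1)) = 3/a)
B = 81/4 (B = (3/((I*sqrt(2))))**4 = (3*(-I*sqrt(2)/2))**4 = (-3*I*sqrt(2)/2)**4 = 81/4 ≈ 20.250)
B**2 = (81/4)**2 = 6561/16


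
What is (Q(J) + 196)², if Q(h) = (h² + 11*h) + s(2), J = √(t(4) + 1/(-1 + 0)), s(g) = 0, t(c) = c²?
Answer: 46336 + 4642*√15 ≈ 64314.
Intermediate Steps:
J = √15 (J = √(4² + 1/(-1 + 0)) = √(16 + 1/(-1)) = √(16 - 1) = √15 ≈ 3.8730)
Q(h) = h² + 11*h (Q(h) = (h² + 11*h) + 0 = h² + 11*h)
(Q(J) + 196)² = (√15*(11 + √15) + 196)² = (196 + √15*(11 + √15))²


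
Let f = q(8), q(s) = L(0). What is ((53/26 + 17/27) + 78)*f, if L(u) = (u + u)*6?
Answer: 0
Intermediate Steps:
L(u) = 12*u (L(u) = (2*u)*6 = 12*u)
q(s) = 0 (q(s) = 12*0 = 0)
f = 0
((53/26 + 17/27) + 78)*f = ((53/26 + 17/27) + 78)*0 = (1873/702 + 78)*0 = (56629/702)*0 = 0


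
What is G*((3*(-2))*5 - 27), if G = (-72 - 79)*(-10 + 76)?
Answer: 568062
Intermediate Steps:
G = -9966 (G = -151*66 = -9966)
G*((3*(-2))*5 - 27) = -9966*((3*(-2))*5 - 27) = -9966*(-6*5 - 27) = -9966*(-30 - 27) = -9966*(-57) = 568062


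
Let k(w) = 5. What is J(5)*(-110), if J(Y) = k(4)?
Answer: -550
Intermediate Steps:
J(Y) = 5
J(5)*(-110) = 5*(-110) = -550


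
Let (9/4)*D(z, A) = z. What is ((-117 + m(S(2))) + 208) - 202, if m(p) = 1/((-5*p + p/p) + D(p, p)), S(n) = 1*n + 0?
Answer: -8112/73 ≈ -111.12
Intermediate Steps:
D(z, A) = 4*z/9
S(n) = n (S(n) = n + 0 = n)
m(p) = 1/(1 - 41*p/9) (m(p) = 1/((-5*p + p/p) + 4*p/9) = 1/((-5*p + 1) + 4*p/9) = 1/((1 - 5*p) + 4*p/9) = 1/(1 - 41*p/9))
((-117 + m(S(2))) + 208) - 202 = ((-117 + 9/(9 - 41*2)) + 208) - 202 = ((-117 + 9/(9 - 82)) + 208) - 202 = ((-117 + 9/(-73)) + 208) - 202 = ((-117 + 9*(-1/73)) + 208) - 202 = ((-117 - 9/73) + 208) - 202 = (-8550/73 + 208) - 202 = 6634/73 - 202 = -8112/73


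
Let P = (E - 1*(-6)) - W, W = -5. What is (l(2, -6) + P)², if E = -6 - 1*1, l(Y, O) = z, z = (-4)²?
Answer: 400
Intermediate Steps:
z = 16
l(Y, O) = 16
E = -7 (E = -6 - 1 = -7)
P = 4 (P = (-7 - 1*(-6)) - 1*(-5) = (-7 + 6) + 5 = -1 + 5 = 4)
(l(2, -6) + P)² = (16 + 4)² = 20² = 400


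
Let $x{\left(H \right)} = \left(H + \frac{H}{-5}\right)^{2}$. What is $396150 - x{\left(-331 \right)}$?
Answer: $\frac{8150774}{25} \approx 3.2603 \cdot 10^{5}$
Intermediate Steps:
$x{\left(H \right)} = \frac{16 H^{2}}{25}$ ($x{\left(H \right)} = \left(H + H \left(- \frac{1}{5}\right)\right)^{2} = \left(H - \frac{H}{5}\right)^{2} = \left(\frac{4 H}{5}\right)^{2} = \frac{16 H^{2}}{25}$)
$396150 - x{\left(-331 \right)} = 396150 - \frac{16 \left(-331\right)^{2}}{25} = 396150 - \frac{16}{25} \cdot 109561 = 396150 - \frac{1752976}{25} = \frac{8150774}{25}$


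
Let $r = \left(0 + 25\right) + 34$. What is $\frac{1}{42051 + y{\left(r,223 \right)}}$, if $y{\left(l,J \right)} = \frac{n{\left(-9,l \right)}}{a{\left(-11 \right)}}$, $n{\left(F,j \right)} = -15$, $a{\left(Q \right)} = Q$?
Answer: $\frac{11}{462576} \approx 2.378 \cdot 10^{-5}$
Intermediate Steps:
$r = 59$ ($r = 25 + 34 = 59$)
$y{\left(l,J \right)} = \frac{15}{11}$ ($y{\left(l,J \right)} = - \frac{15}{-11} = \left(-15\right) \left(- \frac{1}{11}\right) = \frac{15}{11}$)
$\frac{1}{42051 + y{\left(r,223 \right)}} = \frac{1}{42051 + \frac{15}{11}} = \frac{1}{\frac{462576}{11}} = \frac{11}{462576}$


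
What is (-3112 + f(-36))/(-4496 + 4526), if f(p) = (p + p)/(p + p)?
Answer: -1037/10 ≈ -103.70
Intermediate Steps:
f(p) = 1 (f(p) = (2*p)/((2*p)) = (2*p)*(1/(2*p)) = 1)
(-3112 + f(-36))/(-4496 + 4526) = (-3112 + 1)/(-4496 + 4526) = -3111/30 = -3111*1/30 = -1037/10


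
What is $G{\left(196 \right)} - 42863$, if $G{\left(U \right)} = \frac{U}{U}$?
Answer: $-42862$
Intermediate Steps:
$G{\left(U \right)} = 1$
$G{\left(196 \right)} - 42863 = 1 - 42863 = -42862$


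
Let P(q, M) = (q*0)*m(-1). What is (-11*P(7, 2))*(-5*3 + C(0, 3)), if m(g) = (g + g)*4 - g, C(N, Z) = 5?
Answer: 0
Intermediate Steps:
m(g) = 7*g (m(g) = (2*g)*4 - g = 8*g - g = 7*g)
P(q, M) = 0 (P(q, M) = (q*0)*(7*(-1)) = 0*(-7) = 0)
(-11*P(7, 2))*(-5*3 + C(0, 3)) = (-11*0)*(-5*3 + 5) = 0*(-15 + 5) = 0*(-10) = 0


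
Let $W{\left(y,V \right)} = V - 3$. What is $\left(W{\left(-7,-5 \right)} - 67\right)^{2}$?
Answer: $5625$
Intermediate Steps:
$W{\left(y,V \right)} = -3 + V$
$\left(W{\left(-7,-5 \right)} - 67\right)^{2} = \left(\left(-3 - 5\right) - 67\right)^{2} = \left(-8 - 67\right)^{2} = \left(-75\right)^{2} = 5625$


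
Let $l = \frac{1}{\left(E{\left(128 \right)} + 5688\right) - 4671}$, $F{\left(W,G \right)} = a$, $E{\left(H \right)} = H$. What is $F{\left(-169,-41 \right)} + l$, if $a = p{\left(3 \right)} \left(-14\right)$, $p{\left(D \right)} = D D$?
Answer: $- \frac{144269}{1145} \approx -126.0$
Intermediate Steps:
$p{\left(D \right)} = D^{2}$
$a = -126$ ($a = 3^{2} \left(-14\right) = 9 \left(-14\right) = -126$)
$F{\left(W,G \right)} = -126$
$l = \frac{1}{1145}$ ($l = \frac{1}{\left(128 + 5688\right) - 4671} = \frac{1}{5816 + \left(-13850 + 9179\right)} = \frac{1}{5816 - 4671} = \frac{1}{1145} \approx 0.00087336$)
$F{\left(-169,-41 \right)} + l = -126 + \frac{1}{1145} = - \frac{144269}{1145}$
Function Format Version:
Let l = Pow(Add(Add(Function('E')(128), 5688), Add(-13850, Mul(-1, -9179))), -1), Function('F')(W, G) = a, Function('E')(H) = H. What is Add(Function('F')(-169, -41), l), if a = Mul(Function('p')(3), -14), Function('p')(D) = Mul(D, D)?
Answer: Rational(-144269, 1145) ≈ -126.00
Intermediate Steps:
Function('p')(D) = Pow(D, 2)
a = -126 (a = Mul(Pow(3, 2), -14) = Mul(9, -14) = -126)
Function('F')(W, G) = -126
l = Rational(1, 1145) (l = Pow(Add(Add(128, 5688), Add(-13850, Mul(-1, -9179))), -1) = Pow(Add(5816, Add(-13850, 9179)), -1) = Pow(Add(5816, -4671), -1) = Pow(1145, -1) = Rational(1, 1145) ≈ 0.00087336)
Add(Function('F')(-169, -41), l) = Add(-126, Rational(1, 1145)) = Rational(-144269, 1145)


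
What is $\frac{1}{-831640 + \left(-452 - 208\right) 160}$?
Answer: $- \frac{1}{937240} \approx -1.067 \cdot 10^{-6}$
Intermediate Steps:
$\frac{1}{-831640 + \left(-452 - 208\right) 160} = \frac{1}{-831640 - 105600} = \frac{1}{-937240} = - \frac{1}{937240}$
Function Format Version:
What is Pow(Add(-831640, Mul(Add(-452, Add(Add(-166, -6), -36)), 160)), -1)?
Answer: Rational(-1, 937240) ≈ -1.0670e-6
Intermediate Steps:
Pow(Add(-831640, Mul(Add(-452, Add(Add(-166, -6), -36)), 160)), -1) = Pow(Add(-831640, Mul(Add(-452, Add(-172, -36)), 160)), -1) = Pow(Add(-831640, Mul(Add(-452, -208), 160)), -1) = Pow(Add(-831640, Mul(-660, 160)), -1) = Pow(Add(-831640, -105600), -1) = Pow(-937240, -1) = Rational(-1, 937240)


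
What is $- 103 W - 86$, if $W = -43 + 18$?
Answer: $2489$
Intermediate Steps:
$W = -25$
$- 103 W - 86 = \left(-103\right) \left(-25\right) - 86 = 2575 - 86 = 2489$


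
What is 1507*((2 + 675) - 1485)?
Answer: -1217656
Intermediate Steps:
1507*((2 + 675) - 1485) = 1507*(677 - 1485) = 1507*(-808) = -1217656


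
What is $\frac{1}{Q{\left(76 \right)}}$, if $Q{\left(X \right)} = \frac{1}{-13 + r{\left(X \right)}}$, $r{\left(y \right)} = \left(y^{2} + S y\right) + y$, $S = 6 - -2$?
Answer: $6447$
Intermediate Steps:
$S = 8$ ($S = 6 + 2 = 8$)
$r{\left(y \right)} = y^{2} + 9 y$ ($r{\left(y \right)} = \left(y^{2} + 8 y\right) + y = y^{2} + 9 y$)
$Q{\left(X \right)} = \frac{1}{-13 + X \left(9 + X\right)}$
$\frac{1}{Q{\left(76 \right)}} = \frac{1}{\frac{1}{-13 + 76 \left(9 + 76\right)}} = \frac{1}{\frac{1}{-13 + 76 \cdot 85}} = \frac{1}{\frac{1}{-13 + 6460}} = \frac{1}{\frac{1}{6447}} = 6447$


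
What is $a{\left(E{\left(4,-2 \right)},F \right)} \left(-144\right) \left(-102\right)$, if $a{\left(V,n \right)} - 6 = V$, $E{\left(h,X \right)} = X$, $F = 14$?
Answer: $58752$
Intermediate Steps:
$a{\left(V,n \right)} = 6 + V$
$a{\left(E{\left(4,-2 \right)},F \right)} \left(-144\right) \left(-102\right) = \left(6 - 2\right) \left(-144\right) \left(-102\right) = 4 \left(-144\right) \left(-102\right) = \left(-576\right) \left(-102\right) = 58752$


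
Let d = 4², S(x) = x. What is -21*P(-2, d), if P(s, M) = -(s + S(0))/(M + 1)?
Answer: -42/17 ≈ -2.4706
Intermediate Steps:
d = 16
P(s, M) = -s/(1 + M) (P(s, M) = -(s + 0)/(M + 1) = -s/(1 + M))
-21*P(-2, d) = -(-21)*(-2)/(1 + 16) = -(-21)*(-2)/17 = -21*2/17 = -42/17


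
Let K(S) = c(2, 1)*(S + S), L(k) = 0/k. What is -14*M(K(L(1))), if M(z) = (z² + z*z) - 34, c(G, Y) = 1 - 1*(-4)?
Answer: 476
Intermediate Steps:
c(G, Y) = 5 (c(G, Y) = 1 + 4 = 5)
L(k) = 0
K(S) = 10*S (K(S) = 5*(S + S) = 5*(2*S) = 10*S)
M(z) = -34 + 2*z² (M(z) = (z² + z²) - 34 = 2*z² - 34 = -34 + 2*z²)
-14*M(K(L(1))) = -14*(-34 + 2*(10*0)²) = -14*(-34 + 2*0²) = -14*(-34 + 2*0) = -14*(-34 + 0) = -14*(-34) = 476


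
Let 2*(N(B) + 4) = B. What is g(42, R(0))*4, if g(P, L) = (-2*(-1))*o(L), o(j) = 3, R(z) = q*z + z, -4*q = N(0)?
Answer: 24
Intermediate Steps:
N(B) = -4 + B/2
q = 1 (q = -(-4 + (1/2)*0)/4 = -(-4 + 0)/4 = -1/4*(-4) = 1)
R(z) = 2*z (R(z) = 1*z + z = z + z = 2*z)
g(P, L) = 6 (g(P, L) = -2*(-1)*3 = 2*3 = 6)
g(42, R(0))*4 = 6*4 = 24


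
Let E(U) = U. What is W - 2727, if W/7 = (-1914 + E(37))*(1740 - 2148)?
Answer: 5357985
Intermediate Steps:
W = 5360712 (W = 7*((-1914 + 37)*(1740 - 2148)) = 7*(-1877*(-408)) = 7*765816 = 5360712)
W - 2727 = 5360712 - 2727 = 5357985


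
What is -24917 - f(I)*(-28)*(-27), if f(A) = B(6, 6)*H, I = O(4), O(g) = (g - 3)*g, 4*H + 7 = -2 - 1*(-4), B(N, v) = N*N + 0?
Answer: 9103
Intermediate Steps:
B(N, v) = N² (B(N, v) = N² + 0 = N²)
H = -5/4 (H = -7/4 + (-2 - 1*(-4))/4 = -7/4 + (-2 + 4)/4 = -7/4 + (¼)*2 = -7/4 + ½ = -5/4 ≈ -1.2500)
O(g) = g*(-3 + g) (O(g) = (-3 + g)*g = g*(-3 + g))
I = 4 (I = 4*(-3 + 4) = 4*1 = 4)
f(A) = -45 (f(A) = 6²*(-5/4) = 36*(-5/4) = -45)
-24917 - f(I)*(-28)*(-27) = -24917 - (-45*(-28))*(-27) = -24917 - 1260*(-27) = -24917 - 1*(-34020) = -24917 + 34020 = 9103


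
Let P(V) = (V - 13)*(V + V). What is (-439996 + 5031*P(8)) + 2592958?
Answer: 1750482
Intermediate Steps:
P(V) = 2*V*(-13 + V) (P(V) = (-13 + V)*(2*V) = 2*V*(-13 + V))
(-439996 + 5031*P(8)) + 2592958 = (-439996 + 5031*(2*8*(-13 + 8))) + 2592958 = (-439996 + 5031*(2*8*(-5))) + 2592958 = (-439996 + 5031*(-80)) + 2592958 = (-439996 - 402480) + 2592958 = -842476 + 2592958 = 1750482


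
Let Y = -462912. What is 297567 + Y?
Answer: -165345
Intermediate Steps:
297567 + Y = 297567 - 462912 = -165345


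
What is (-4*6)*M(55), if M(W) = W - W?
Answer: 0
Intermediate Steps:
M(W) = 0
(-4*6)*M(55) = -4*6*0 = -24*0 = 0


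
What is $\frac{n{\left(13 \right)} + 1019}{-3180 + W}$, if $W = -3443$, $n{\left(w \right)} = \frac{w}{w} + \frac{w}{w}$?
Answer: $- \frac{1021}{6623} \approx -0.15416$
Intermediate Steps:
$n{\left(w \right)} = 2$ ($n{\left(w \right)} = 1 + 1 = 2$)
$\frac{n{\left(13 \right)} + 1019}{-3180 + W} = \frac{2 + 1019}{-3180 - 3443} = \frac{1021}{-6623} = 1021 \left(- \frac{1}{6623}\right) = - \frac{1021}{6623}$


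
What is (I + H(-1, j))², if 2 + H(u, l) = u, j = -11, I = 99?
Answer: 9216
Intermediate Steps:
H(u, l) = -2 + u
(I + H(-1, j))² = (99 + (-2 - 1))² = (99 - 3)² = 96² = 9216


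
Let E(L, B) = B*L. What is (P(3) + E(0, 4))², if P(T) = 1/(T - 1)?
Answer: ¼ ≈ 0.25000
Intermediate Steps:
P(T) = 1/(-1 + T)
(P(3) + E(0, 4))² = (1/(-1 + 3) + 4*0)² = (1/2 + 0)² = (½ + 0)² = (½)² = ¼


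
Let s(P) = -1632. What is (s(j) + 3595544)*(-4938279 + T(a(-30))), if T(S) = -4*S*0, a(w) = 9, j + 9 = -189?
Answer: -17747740157448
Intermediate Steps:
j = -198 (j = -9 - 189 = -198)
T(S) = 0
(s(j) + 3595544)*(-4938279 + T(a(-30))) = (-1632 + 3595544)*(-4938279 + 0) = 3593912*(-4938279) = -17747740157448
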